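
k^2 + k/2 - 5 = (k - 2)*(k + 5/2)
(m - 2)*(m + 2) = m^2 - 4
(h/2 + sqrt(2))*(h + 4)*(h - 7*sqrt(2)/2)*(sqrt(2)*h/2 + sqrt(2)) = sqrt(2)*h^4/4 - 3*h^3/4 + 3*sqrt(2)*h^3/2 - 9*h^2/2 - 3*sqrt(2)*h^2/2 - 21*sqrt(2)*h - 6*h - 28*sqrt(2)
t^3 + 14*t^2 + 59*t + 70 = (t + 2)*(t + 5)*(t + 7)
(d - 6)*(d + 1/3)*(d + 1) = d^3 - 14*d^2/3 - 23*d/3 - 2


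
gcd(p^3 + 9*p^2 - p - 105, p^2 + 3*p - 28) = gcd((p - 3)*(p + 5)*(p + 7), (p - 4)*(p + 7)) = p + 7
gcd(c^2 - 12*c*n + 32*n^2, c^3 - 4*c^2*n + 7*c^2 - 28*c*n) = c - 4*n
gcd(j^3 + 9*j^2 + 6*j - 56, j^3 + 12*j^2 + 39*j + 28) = j^2 + 11*j + 28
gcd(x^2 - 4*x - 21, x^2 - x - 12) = x + 3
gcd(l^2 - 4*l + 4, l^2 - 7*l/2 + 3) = l - 2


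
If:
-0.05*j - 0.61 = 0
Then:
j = -12.20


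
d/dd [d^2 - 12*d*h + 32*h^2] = 2*d - 12*h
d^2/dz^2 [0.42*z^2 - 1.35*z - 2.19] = 0.840000000000000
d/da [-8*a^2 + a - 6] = 1 - 16*a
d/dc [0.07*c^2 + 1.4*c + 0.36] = 0.14*c + 1.4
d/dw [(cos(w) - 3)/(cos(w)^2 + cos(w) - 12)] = sin(w)/(cos(w) + 4)^2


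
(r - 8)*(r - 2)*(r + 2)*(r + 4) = r^4 - 4*r^3 - 36*r^2 + 16*r + 128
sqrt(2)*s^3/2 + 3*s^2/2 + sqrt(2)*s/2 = s*(s + sqrt(2))*(sqrt(2)*s/2 + 1/2)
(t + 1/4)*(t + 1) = t^2 + 5*t/4 + 1/4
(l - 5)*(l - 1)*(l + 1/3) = l^3 - 17*l^2/3 + 3*l + 5/3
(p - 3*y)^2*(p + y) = p^3 - 5*p^2*y + 3*p*y^2 + 9*y^3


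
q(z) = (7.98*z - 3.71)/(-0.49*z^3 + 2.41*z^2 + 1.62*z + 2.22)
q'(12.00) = 0.04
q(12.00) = -0.19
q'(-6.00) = -0.08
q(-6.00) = -0.28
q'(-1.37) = -2.01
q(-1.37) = -2.53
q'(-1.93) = -1.18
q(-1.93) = -1.65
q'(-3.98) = -0.22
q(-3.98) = -0.55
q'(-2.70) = -0.57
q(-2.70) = -1.01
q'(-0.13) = 4.98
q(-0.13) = -2.31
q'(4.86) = 3.67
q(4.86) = 3.26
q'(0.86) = 1.00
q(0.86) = 0.62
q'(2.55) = 0.20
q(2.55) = 1.20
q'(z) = (7.98*z - 3.71)*(1.47*z^2 - 4.82*z - 1.62)/(-0.49*z^3 + 2.41*z^2 + 1.62*z + 2.22)^2 + 7.98/(-0.49*z^3 + 2.41*z^2 + 1.62*z + 2.22) = (7.8204*z^3 - 24.6855*z^2 + 17.8822*z + 23.7258)/(0.2401*z^6 - 2.3618*z^5 + 4.2205*z^4 + 5.6328*z^3 + 13.3248*z^2 + 7.1928*z + 4.9284)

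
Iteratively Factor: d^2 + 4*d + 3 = (d + 3)*(d + 1)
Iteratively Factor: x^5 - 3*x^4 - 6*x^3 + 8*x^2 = (x - 4)*(x^4 + x^3 - 2*x^2) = (x - 4)*(x - 1)*(x^3 + 2*x^2) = x*(x - 4)*(x - 1)*(x^2 + 2*x) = x*(x - 4)*(x - 1)*(x + 2)*(x)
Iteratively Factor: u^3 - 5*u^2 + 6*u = (u)*(u^2 - 5*u + 6) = u*(u - 3)*(u - 2)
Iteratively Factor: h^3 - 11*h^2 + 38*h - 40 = (h - 4)*(h^2 - 7*h + 10) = (h - 4)*(h - 2)*(h - 5)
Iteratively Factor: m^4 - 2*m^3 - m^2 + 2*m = (m)*(m^3 - 2*m^2 - m + 2) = m*(m + 1)*(m^2 - 3*m + 2) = m*(m - 2)*(m + 1)*(m - 1)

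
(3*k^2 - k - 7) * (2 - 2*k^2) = -6*k^4 + 2*k^3 + 20*k^2 - 2*k - 14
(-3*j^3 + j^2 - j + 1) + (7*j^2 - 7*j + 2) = -3*j^3 + 8*j^2 - 8*j + 3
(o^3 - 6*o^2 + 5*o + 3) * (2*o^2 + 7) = 2*o^5 - 12*o^4 + 17*o^3 - 36*o^2 + 35*o + 21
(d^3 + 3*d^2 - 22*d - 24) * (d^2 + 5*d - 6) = d^5 + 8*d^4 - 13*d^3 - 152*d^2 + 12*d + 144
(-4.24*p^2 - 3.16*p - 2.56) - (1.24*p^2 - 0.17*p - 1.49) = -5.48*p^2 - 2.99*p - 1.07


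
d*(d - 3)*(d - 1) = d^3 - 4*d^2 + 3*d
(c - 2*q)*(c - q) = c^2 - 3*c*q + 2*q^2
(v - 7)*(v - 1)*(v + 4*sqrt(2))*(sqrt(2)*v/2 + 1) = sqrt(2)*v^4/2 - 4*sqrt(2)*v^3 + 5*v^3 - 40*v^2 + 15*sqrt(2)*v^2/2 - 32*sqrt(2)*v + 35*v + 28*sqrt(2)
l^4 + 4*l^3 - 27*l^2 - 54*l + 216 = (l - 3)^2*(l + 4)*(l + 6)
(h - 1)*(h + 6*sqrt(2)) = h^2 - h + 6*sqrt(2)*h - 6*sqrt(2)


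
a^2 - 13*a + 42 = (a - 7)*(a - 6)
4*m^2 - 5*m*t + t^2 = (-4*m + t)*(-m + t)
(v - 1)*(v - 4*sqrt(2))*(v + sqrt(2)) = v^3 - 3*sqrt(2)*v^2 - v^2 - 8*v + 3*sqrt(2)*v + 8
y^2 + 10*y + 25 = (y + 5)^2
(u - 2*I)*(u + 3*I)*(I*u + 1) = I*u^3 + 7*I*u + 6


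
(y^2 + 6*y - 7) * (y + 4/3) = y^3 + 22*y^2/3 + y - 28/3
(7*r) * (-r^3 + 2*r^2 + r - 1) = -7*r^4 + 14*r^3 + 7*r^2 - 7*r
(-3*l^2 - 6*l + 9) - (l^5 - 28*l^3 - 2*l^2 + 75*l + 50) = -l^5 + 28*l^3 - l^2 - 81*l - 41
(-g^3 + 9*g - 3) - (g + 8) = -g^3 + 8*g - 11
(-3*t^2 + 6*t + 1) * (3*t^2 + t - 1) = -9*t^4 + 15*t^3 + 12*t^2 - 5*t - 1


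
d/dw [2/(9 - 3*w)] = 2/(3*(w - 3)^2)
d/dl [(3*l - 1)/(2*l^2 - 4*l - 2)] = (-3*l^2 + 2*l - 5)/(2*(l^4 - 4*l^3 + 2*l^2 + 4*l + 1))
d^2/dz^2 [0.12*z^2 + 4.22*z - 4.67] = 0.240000000000000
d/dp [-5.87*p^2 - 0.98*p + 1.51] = -11.74*p - 0.98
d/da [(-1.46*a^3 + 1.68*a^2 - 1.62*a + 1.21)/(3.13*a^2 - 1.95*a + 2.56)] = (-4.5698*a^4 + 5.694*a^3 - 9.4182*a^2 + 1.027*a - 1.7877)/(9.7969*a^4 - 12.207*a^3 + 19.8281*a^2 - 9.984*a + 6.5536)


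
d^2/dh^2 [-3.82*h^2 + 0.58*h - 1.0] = -7.64000000000000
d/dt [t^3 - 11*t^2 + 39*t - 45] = 3*t^2 - 22*t + 39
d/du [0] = 0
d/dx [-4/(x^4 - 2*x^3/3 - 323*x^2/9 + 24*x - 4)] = 72*(18*x^3 - 9*x^2 - 323*x + 108)/(-9*x^4 + 6*x^3 + 323*x^2 - 216*x + 36)^2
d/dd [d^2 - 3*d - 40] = 2*d - 3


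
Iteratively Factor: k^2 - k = (k - 1)*(k)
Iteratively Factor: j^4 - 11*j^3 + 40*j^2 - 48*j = (j)*(j^3 - 11*j^2 + 40*j - 48) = j*(j - 3)*(j^2 - 8*j + 16) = j*(j - 4)*(j - 3)*(j - 4)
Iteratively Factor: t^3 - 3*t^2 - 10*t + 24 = (t - 4)*(t^2 + t - 6) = (t - 4)*(t + 3)*(t - 2)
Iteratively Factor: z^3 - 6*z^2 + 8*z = (z)*(z^2 - 6*z + 8) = z*(z - 2)*(z - 4)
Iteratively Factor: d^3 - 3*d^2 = (d - 3)*(d^2) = d*(d - 3)*(d)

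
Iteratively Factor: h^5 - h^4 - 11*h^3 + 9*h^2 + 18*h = (h - 2)*(h^4 + h^3 - 9*h^2 - 9*h) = (h - 3)*(h - 2)*(h^3 + 4*h^2 + 3*h) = h*(h - 3)*(h - 2)*(h^2 + 4*h + 3) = h*(h - 3)*(h - 2)*(h + 3)*(h + 1)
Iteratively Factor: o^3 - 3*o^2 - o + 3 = (o - 1)*(o^2 - 2*o - 3) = (o - 3)*(o - 1)*(o + 1)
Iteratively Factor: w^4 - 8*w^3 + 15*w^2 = (w)*(w^3 - 8*w^2 + 15*w) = w^2*(w^2 - 8*w + 15) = w^2*(w - 3)*(w - 5)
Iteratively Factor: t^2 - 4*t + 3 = (t - 1)*(t - 3)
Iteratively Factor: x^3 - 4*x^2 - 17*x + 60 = (x - 5)*(x^2 + x - 12) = (x - 5)*(x - 3)*(x + 4)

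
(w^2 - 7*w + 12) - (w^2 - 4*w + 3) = 9 - 3*w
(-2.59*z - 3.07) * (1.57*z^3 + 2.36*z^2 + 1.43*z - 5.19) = -4.0663*z^4 - 10.9323*z^3 - 10.9489*z^2 + 9.052*z + 15.9333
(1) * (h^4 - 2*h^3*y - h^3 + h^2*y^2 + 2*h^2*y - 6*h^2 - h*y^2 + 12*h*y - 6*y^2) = h^4 - 2*h^3*y - h^3 + h^2*y^2 + 2*h^2*y - 6*h^2 - h*y^2 + 12*h*y - 6*y^2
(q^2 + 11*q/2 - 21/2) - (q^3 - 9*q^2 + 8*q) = -q^3 + 10*q^2 - 5*q/2 - 21/2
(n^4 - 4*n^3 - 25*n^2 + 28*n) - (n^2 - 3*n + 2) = n^4 - 4*n^3 - 26*n^2 + 31*n - 2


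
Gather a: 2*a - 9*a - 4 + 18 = 14 - 7*a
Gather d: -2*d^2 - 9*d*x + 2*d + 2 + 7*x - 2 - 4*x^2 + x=-2*d^2 + d*(2 - 9*x) - 4*x^2 + 8*x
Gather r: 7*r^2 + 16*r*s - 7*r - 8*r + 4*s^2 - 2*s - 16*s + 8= 7*r^2 + r*(16*s - 15) + 4*s^2 - 18*s + 8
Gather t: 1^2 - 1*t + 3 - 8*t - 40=-9*t - 36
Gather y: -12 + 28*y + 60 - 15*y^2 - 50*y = -15*y^2 - 22*y + 48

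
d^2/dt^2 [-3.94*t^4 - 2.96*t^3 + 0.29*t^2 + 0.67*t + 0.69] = -47.28*t^2 - 17.76*t + 0.58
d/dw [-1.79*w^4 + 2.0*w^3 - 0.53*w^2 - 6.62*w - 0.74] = -7.16*w^3 + 6.0*w^2 - 1.06*w - 6.62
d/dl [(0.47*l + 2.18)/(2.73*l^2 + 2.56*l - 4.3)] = (1.2831*l^2 + 1.2032*l - (0.47*l + 2.18)*(5.46*l + 2.56) - 2.021)/(2.73*l^2 + 2.56*l - 4.3)^2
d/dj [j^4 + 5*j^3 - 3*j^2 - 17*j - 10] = 4*j^3 + 15*j^2 - 6*j - 17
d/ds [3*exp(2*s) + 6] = 6*exp(2*s)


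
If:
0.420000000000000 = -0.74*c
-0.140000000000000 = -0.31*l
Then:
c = -0.57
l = 0.45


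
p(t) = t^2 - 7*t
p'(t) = 2*t - 7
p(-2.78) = 27.19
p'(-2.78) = -12.56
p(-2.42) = 22.80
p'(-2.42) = -11.84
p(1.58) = -8.56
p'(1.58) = -3.84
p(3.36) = -12.23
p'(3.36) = -0.28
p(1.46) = -8.09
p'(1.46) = -4.08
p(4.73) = -10.74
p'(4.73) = 2.46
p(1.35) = -7.63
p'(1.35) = -4.30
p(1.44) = -8.01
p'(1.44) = -4.12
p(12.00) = 60.00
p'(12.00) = 17.00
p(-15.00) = 330.00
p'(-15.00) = -37.00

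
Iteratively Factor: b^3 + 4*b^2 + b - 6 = (b - 1)*(b^2 + 5*b + 6) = (b - 1)*(b + 2)*(b + 3)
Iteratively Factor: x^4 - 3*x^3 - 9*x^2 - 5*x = (x)*(x^3 - 3*x^2 - 9*x - 5) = x*(x - 5)*(x^2 + 2*x + 1) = x*(x - 5)*(x + 1)*(x + 1)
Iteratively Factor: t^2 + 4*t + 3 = (t + 1)*(t + 3)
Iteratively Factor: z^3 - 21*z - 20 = (z - 5)*(z^2 + 5*z + 4) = (z - 5)*(z + 4)*(z + 1)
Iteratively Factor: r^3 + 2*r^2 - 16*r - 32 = (r + 4)*(r^2 - 2*r - 8) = (r + 2)*(r + 4)*(r - 4)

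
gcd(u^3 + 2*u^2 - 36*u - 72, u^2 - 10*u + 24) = u - 6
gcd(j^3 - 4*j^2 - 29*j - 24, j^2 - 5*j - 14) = 1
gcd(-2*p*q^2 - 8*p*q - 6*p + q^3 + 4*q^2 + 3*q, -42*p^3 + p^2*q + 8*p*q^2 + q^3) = 2*p - q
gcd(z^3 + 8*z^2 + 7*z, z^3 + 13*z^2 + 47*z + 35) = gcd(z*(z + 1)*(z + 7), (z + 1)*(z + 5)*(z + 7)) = z^2 + 8*z + 7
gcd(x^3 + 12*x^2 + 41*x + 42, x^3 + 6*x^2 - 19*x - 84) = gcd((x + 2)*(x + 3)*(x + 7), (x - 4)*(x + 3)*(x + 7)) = x^2 + 10*x + 21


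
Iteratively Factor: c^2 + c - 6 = (c - 2)*(c + 3)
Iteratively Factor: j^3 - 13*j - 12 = (j - 4)*(j^2 + 4*j + 3) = (j - 4)*(j + 3)*(j + 1)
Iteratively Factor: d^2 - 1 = (d + 1)*(d - 1)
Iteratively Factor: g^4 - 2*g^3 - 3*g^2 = (g + 1)*(g^3 - 3*g^2) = (g - 3)*(g + 1)*(g^2) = g*(g - 3)*(g + 1)*(g)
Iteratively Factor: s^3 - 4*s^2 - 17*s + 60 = (s - 5)*(s^2 + s - 12) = (s - 5)*(s - 3)*(s + 4)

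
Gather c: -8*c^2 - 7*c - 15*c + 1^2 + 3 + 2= -8*c^2 - 22*c + 6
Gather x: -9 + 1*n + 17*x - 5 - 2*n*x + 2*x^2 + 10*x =n + 2*x^2 + x*(27 - 2*n) - 14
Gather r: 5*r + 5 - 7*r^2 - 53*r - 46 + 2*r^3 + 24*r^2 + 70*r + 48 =2*r^3 + 17*r^2 + 22*r + 7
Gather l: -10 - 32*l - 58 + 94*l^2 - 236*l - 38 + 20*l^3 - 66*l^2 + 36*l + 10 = 20*l^3 + 28*l^2 - 232*l - 96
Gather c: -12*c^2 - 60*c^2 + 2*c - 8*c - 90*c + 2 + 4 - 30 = -72*c^2 - 96*c - 24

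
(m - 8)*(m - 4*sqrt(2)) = m^2 - 8*m - 4*sqrt(2)*m + 32*sqrt(2)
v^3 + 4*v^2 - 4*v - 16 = (v - 2)*(v + 2)*(v + 4)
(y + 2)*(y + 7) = y^2 + 9*y + 14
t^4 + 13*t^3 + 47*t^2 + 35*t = t*(t + 1)*(t + 5)*(t + 7)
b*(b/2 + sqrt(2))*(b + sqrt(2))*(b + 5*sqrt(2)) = b^4/2 + 4*sqrt(2)*b^3 + 17*b^2 + 10*sqrt(2)*b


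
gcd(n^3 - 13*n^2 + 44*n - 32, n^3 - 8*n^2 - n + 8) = n^2 - 9*n + 8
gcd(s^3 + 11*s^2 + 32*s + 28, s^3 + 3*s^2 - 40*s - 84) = s^2 + 9*s + 14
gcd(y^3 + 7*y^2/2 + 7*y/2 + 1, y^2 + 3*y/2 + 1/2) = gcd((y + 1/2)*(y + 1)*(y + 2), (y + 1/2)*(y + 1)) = y^2 + 3*y/2 + 1/2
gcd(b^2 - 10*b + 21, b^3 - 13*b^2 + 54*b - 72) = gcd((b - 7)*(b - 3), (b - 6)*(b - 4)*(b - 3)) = b - 3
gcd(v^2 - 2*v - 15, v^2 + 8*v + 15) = v + 3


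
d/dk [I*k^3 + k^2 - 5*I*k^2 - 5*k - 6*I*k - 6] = 3*I*k^2 + k*(2 - 10*I) - 5 - 6*I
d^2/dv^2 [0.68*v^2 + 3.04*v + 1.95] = 1.36000000000000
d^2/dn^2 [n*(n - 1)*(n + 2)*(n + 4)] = 12*n^2 + 30*n + 4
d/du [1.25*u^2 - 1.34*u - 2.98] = 2.5*u - 1.34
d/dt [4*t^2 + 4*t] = 8*t + 4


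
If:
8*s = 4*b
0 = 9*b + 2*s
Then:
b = 0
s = 0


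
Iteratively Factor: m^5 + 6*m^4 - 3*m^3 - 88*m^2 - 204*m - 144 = (m + 2)*(m^4 + 4*m^3 - 11*m^2 - 66*m - 72) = (m - 4)*(m + 2)*(m^3 + 8*m^2 + 21*m + 18) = (m - 4)*(m + 2)^2*(m^2 + 6*m + 9) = (m - 4)*(m + 2)^2*(m + 3)*(m + 3)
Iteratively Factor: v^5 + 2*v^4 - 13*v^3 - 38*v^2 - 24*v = (v)*(v^4 + 2*v^3 - 13*v^2 - 38*v - 24) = v*(v + 3)*(v^3 - v^2 - 10*v - 8) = v*(v - 4)*(v + 3)*(v^2 + 3*v + 2) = v*(v - 4)*(v + 2)*(v + 3)*(v + 1)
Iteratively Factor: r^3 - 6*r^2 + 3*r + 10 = (r - 5)*(r^2 - r - 2) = (r - 5)*(r - 2)*(r + 1)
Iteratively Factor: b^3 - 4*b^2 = (b - 4)*(b^2) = b*(b - 4)*(b)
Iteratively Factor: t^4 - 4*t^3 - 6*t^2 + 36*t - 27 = (t - 3)*(t^3 - t^2 - 9*t + 9) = (t - 3)*(t - 1)*(t^2 - 9) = (t - 3)*(t - 1)*(t + 3)*(t - 3)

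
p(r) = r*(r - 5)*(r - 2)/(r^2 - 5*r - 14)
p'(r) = r*(5 - 2*r)*(r - 5)*(r - 2)/(r^2 - 5*r - 14)^2 + r*(r - 5)/(r^2 - 5*r - 14) + r*(r - 2)/(r^2 - 5*r - 14) + (r - 5)*(r - 2)/(r^2 - 5*r - 14) = (r^4 - 10*r^3 - 17*r^2 + 196*r - 140)/(r^4 - 10*r^3 - 3*r^2 + 140*r + 196)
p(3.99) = 0.44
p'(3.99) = -0.03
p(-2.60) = -15.78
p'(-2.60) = -16.37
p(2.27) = 0.08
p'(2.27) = 0.31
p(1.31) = -0.18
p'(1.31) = 0.19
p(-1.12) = 2.99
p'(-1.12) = -7.15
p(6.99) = -772.10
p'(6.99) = -77776.85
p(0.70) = -0.23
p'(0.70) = -0.05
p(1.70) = -0.09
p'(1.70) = 0.27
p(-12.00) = -15.03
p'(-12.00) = 0.92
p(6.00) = -3.00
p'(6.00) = -6.88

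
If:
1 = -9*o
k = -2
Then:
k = -2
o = -1/9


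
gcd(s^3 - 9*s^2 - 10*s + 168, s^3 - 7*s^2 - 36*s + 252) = s^2 - 13*s + 42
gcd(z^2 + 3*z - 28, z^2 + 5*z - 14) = z + 7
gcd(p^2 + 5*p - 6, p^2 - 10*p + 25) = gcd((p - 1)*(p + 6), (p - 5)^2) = 1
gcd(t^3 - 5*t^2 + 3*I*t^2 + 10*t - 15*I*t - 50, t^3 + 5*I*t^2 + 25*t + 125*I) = t + 5*I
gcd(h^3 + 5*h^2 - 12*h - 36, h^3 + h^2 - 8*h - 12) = h^2 - h - 6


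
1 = 1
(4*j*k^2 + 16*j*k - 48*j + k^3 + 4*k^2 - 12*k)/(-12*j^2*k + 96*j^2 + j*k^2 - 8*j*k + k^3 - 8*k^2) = (-k^2 - 4*k + 12)/(3*j*k - 24*j - k^2 + 8*k)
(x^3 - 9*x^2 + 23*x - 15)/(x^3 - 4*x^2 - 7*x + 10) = (x - 3)/(x + 2)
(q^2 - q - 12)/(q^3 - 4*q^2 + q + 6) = (q^2 - q - 12)/(q^3 - 4*q^2 + q + 6)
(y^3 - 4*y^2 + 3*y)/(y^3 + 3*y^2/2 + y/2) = 2*(y^2 - 4*y + 3)/(2*y^2 + 3*y + 1)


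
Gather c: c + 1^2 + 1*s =c + s + 1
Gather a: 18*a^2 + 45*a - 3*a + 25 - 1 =18*a^2 + 42*a + 24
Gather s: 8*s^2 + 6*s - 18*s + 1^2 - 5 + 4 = 8*s^2 - 12*s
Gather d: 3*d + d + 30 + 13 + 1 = 4*d + 44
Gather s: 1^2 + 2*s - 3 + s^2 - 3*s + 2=s^2 - s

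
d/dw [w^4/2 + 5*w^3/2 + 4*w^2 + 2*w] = 2*w^3 + 15*w^2/2 + 8*w + 2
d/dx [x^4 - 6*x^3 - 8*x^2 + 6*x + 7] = 4*x^3 - 18*x^2 - 16*x + 6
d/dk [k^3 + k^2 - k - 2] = 3*k^2 + 2*k - 1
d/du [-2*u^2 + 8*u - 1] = 8 - 4*u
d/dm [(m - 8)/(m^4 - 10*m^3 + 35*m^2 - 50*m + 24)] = (m^4 - 10*m^3 + 35*m^2 - 50*m - 2*(m - 8)*(2*m^3 - 15*m^2 + 35*m - 25) + 24)/(m^4 - 10*m^3 + 35*m^2 - 50*m + 24)^2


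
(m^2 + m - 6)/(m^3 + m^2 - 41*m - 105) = (m - 2)/(m^2 - 2*m - 35)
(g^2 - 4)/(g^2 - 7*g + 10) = (g + 2)/(g - 5)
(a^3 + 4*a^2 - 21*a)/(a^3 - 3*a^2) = (a + 7)/a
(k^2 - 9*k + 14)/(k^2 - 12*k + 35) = (k - 2)/(k - 5)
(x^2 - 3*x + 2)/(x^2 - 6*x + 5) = (x - 2)/(x - 5)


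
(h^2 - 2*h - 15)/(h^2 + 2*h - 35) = (h + 3)/(h + 7)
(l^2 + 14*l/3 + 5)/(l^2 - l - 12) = (l + 5/3)/(l - 4)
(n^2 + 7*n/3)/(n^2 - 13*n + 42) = n*(3*n + 7)/(3*(n^2 - 13*n + 42))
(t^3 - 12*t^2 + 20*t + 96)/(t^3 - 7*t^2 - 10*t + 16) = (t - 6)/(t - 1)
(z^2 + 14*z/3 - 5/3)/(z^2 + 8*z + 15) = (z - 1/3)/(z + 3)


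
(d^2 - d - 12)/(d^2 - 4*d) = (d + 3)/d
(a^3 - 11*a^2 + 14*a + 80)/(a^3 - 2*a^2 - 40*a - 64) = (a - 5)/(a + 4)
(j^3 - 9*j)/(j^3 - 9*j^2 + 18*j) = (j + 3)/(j - 6)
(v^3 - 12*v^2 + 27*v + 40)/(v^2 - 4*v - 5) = v - 8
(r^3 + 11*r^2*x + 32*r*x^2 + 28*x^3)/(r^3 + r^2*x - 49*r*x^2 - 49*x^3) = (-r^2 - 4*r*x - 4*x^2)/(-r^2 + 6*r*x + 7*x^2)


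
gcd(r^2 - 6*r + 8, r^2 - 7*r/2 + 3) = r - 2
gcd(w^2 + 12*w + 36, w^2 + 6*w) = w + 6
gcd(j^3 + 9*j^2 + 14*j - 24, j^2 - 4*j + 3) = j - 1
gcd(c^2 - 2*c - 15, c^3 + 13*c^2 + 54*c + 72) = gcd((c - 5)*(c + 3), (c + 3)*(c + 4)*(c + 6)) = c + 3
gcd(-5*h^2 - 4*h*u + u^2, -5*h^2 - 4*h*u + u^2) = -5*h^2 - 4*h*u + u^2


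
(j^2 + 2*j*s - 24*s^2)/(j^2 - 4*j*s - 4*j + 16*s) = (j + 6*s)/(j - 4)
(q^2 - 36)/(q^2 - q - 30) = (q + 6)/(q + 5)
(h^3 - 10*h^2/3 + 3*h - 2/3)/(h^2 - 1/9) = 3*(h^2 - 3*h + 2)/(3*h + 1)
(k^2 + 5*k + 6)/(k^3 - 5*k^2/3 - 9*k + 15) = 3*(k + 2)/(3*k^2 - 14*k + 15)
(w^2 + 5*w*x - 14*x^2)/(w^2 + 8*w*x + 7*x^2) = (w - 2*x)/(w + x)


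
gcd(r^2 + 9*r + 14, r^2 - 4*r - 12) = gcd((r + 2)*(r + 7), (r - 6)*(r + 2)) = r + 2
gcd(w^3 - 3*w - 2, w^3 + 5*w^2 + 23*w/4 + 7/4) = w + 1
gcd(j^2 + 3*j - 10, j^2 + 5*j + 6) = 1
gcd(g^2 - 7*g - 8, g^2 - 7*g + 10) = 1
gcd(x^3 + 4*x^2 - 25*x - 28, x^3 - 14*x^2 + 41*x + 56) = x + 1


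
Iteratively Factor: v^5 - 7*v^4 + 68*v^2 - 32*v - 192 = (v - 4)*(v^4 - 3*v^3 - 12*v^2 + 20*v + 48) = (v - 4)*(v + 2)*(v^3 - 5*v^2 - 2*v + 24) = (v - 4)^2*(v + 2)*(v^2 - v - 6) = (v - 4)^2*(v + 2)^2*(v - 3)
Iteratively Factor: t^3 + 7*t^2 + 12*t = (t)*(t^2 + 7*t + 12) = t*(t + 3)*(t + 4)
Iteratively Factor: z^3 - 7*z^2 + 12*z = (z - 3)*(z^2 - 4*z) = (z - 4)*(z - 3)*(z)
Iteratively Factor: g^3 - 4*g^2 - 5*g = (g - 5)*(g^2 + g) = (g - 5)*(g + 1)*(g)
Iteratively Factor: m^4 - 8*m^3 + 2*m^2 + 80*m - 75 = (m - 5)*(m^3 - 3*m^2 - 13*m + 15) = (m - 5)*(m - 1)*(m^2 - 2*m - 15) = (m - 5)^2*(m - 1)*(m + 3)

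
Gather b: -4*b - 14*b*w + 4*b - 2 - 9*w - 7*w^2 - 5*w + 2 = -14*b*w - 7*w^2 - 14*w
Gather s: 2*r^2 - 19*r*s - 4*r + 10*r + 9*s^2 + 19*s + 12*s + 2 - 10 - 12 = 2*r^2 + 6*r + 9*s^2 + s*(31 - 19*r) - 20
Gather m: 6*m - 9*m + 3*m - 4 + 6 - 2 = 0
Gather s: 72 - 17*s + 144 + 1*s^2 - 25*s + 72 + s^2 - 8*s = 2*s^2 - 50*s + 288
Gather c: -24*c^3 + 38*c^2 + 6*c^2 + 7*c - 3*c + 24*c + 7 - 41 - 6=-24*c^3 + 44*c^2 + 28*c - 40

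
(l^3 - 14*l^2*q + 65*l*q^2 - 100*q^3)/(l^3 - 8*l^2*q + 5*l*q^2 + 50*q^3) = (l - 4*q)/(l + 2*q)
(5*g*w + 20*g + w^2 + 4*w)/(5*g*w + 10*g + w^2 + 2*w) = (w + 4)/(w + 2)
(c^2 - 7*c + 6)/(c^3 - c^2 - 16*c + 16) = (c - 6)/(c^2 - 16)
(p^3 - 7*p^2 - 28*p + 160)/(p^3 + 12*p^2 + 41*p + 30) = (p^2 - 12*p + 32)/(p^2 + 7*p + 6)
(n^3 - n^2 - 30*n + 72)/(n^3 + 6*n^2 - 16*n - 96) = (n - 3)/(n + 4)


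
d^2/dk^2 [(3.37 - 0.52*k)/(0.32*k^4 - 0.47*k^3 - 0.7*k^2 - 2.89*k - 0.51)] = (-0.638976*k^7 + 8.153088*k^6 - 15.195768*k^5 - 8.5665*k^4 + 4.479128*k^3 + 45.468162*k^2 + 37.172166*k + 55.41983)/(0.032768*k^12 - 0.144384*k^11 - 0.00297599999999998*k^10 - 0.359951*k^9 + 2.457774*k^8 + 1.738281*k^7 + 2.317619*k^6 - 14.201613*k^5 - 22.195812*k^4 - 30.69469*k^3 - 13.324923*k^2 - 2.255067*k - 0.132651)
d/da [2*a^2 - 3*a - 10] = 4*a - 3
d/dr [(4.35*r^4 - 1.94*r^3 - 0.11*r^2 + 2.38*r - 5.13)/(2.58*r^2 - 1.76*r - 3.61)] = (22.446*r^5 - 27.9732*r^4 - 55.9852*r^3 + 15.0634*r^2 + 27.265*r - 17.6206)/(6.6564*r^4 - 9.0816*r^3 - 15.53*r^2 + 12.7072*r + 13.0321)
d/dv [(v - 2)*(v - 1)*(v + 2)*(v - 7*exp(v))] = -7*v^3*exp(v) + 4*v^3 - 14*v^2*exp(v) - 3*v^2 + 42*v*exp(v) - 8*v + 4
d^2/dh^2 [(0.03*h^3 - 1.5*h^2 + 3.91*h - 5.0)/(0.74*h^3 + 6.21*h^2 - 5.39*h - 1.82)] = (-5.55111512312578e-17*h^7 - 1.918524*h^6 + 13.564644*h^5 + 39.539532*h^4 - 161.147128*h^3 - 1074.02718*h^2 + 1229.498844*h - 490.192836)/(0.405224*h^9 + 10.201788*h^8 + 76.75761*h^7 + 87.877929*h^6 - 609.267603*h^5 + 374.236149*h^4 + 216.275857*h^3 - 96.914454*h^2 - 53.561508*h - 6.028568)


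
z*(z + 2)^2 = z^3 + 4*z^2 + 4*z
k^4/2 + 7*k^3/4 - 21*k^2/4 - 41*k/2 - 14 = (k/2 + 1/2)*(k - 7/2)*(k + 2)*(k + 4)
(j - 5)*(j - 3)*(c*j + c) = c*j^3 - 7*c*j^2 + 7*c*j + 15*c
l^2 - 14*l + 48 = (l - 8)*(l - 6)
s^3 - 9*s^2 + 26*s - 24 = (s - 4)*(s - 3)*(s - 2)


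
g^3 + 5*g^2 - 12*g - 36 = (g - 3)*(g + 2)*(g + 6)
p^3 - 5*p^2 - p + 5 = (p - 5)*(p - 1)*(p + 1)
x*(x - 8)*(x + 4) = x^3 - 4*x^2 - 32*x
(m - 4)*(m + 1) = m^2 - 3*m - 4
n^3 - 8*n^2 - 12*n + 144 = (n - 6)^2*(n + 4)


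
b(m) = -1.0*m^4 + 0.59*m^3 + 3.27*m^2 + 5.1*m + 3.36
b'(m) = -4.0*m^3 + 1.77*m^2 + 6.54*m + 5.1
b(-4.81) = -546.45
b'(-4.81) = 459.73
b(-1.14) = -0.77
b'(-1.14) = 5.87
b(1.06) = 11.88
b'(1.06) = 9.26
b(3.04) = -19.75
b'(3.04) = -71.04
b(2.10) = 14.51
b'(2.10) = -10.40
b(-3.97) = -250.67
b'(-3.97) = 257.32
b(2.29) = 11.77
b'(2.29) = -18.68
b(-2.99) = -78.35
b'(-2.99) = 108.29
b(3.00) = -16.98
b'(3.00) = -67.35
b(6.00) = -1016.88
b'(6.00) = -755.94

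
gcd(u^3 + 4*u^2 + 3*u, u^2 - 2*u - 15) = u + 3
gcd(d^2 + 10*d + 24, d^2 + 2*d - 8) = d + 4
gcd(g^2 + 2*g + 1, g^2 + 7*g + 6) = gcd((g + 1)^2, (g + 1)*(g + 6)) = g + 1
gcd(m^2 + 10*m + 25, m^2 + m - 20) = m + 5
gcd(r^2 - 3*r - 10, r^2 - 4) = r + 2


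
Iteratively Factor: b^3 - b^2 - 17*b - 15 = (b - 5)*(b^2 + 4*b + 3) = (b - 5)*(b + 3)*(b + 1)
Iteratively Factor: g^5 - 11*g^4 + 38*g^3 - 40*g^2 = (g - 2)*(g^4 - 9*g^3 + 20*g^2) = g*(g - 2)*(g^3 - 9*g^2 + 20*g) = g*(g - 4)*(g - 2)*(g^2 - 5*g) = g*(g - 5)*(g - 4)*(g - 2)*(g)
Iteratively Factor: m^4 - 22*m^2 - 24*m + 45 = (m - 1)*(m^3 + m^2 - 21*m - 45) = (m - 5)*(m - 1)*(m^2 + 6*m + 9) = (m - 5)*(m - 1)*(m + 3)*(m + 3)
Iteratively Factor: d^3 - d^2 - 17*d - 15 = (d + 3)*(d^2 - 4*d - 5) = (d + 1)*(d + 3)*(d - 5)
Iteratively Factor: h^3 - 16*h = (h - 4)*(h^2 + 4*h) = (h - 4)*(h + 4)*(h)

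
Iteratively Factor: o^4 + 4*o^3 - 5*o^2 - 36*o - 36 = (o + 2)*(o^3 + 2*o^2 - 9*o - 18) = (o + 2)*(o + 3)*(o^2 - o - 6) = (o - 3)*(o + 2)*(o + 3)*(o + 2)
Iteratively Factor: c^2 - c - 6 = (c - 3)*(c + 2)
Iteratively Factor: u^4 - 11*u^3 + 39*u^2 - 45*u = (u - 3)*(u^3 - 8*u^2 + 15*u) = (u - 5)*(u - 3)*(u^2 - 3*u) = u*(u - 5)*(u - 3)*(u - 3)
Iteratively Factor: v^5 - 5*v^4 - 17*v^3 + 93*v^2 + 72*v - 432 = (v + 3)*(v^4 - 8*v^3 + 7*v^2 + 72*v - 144) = (v - 4)*(v + 3)*(v^3 - 4*v^2 - 9*v + 36) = (v - 4)*(v - 3)*(v + 3)*(v^2 - v - 12) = (v - 4)*(v - 3)*(v + 3)^2*(v - 4)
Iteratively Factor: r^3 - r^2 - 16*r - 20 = (r + 2)*(r^2 - 3*r - 10) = (r - 5)*(r + 2)*(r + 2)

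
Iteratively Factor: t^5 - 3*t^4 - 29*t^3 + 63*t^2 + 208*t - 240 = (t + 4)*(t^4 - 7*t^3 - t^2 + 67*t - 60) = (t - 4)*(t + 4)*(t^3 - 3*t^2 - 13*t + 15) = (t - 4)*(t + 3)*(t + 4)*(t^2 - 6*t + 5) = (t - 5)*(t - 4)*(t + 3)*(t + 4)*(t - 1)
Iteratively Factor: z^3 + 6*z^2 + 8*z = (z + 2)*(z^2 + 4*z) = z*(z + 2)*(z + 4)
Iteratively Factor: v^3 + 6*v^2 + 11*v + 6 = (v + 1)*(v^2 + 5*v + 6) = (v + 1)*(v + 3)*(v + 2)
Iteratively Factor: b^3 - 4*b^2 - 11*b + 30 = (b + 3)*(b^2 - 7*b + 10) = (b - 5)*(b + 3)*(b - 2)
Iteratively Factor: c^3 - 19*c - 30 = (c + 2)*(c^2 - 2*c - 15) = (c + 2)*(c + 3)*(c - 5)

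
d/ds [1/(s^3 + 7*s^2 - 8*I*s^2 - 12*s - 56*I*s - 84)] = (-3*s^2 - 14*s + 16*I*s + 12 + 56*I)/(-s^3 - 7*s^2 + 8*I*s^2 + 12*s + 56*I*s + 84)^2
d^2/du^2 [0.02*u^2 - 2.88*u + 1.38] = 0.0400000000000000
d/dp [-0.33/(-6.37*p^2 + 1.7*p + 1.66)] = (0.561 - 4.2042*p)/(-6.37*p^2 + 1.7*p + 1.66)^2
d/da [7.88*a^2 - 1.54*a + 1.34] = 15.76*a - 1.54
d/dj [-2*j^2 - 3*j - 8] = -4*j - 3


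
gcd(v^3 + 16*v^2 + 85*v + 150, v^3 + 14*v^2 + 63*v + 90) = v^2 + 11*v + 30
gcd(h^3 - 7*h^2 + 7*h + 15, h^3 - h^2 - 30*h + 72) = h - 3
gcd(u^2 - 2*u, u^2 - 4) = u - 2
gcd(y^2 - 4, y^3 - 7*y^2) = 1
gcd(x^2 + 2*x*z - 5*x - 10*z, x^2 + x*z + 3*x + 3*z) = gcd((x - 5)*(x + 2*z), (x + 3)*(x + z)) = 1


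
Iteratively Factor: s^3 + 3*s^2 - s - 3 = (s + 3)*(s^2 - 1) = (s + 1)*(s + 3)*(s - 1)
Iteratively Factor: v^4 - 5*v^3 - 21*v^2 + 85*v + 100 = (v - 5)*(v^3 - 21*v - 20) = (v - 5)*(v + 4)*(v^2 - 4*v - 5) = (v - 5)*(v + 1)*(v + 4)*(v - 5)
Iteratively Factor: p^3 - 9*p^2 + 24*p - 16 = (p - 4)*(p^2 - 5*p + 4) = (p - 4)*(p - 1)*(p - 4)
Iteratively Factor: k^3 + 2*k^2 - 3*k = (k - 1)*(k^2 + 3*k) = k*(k - 1)*(k + 3)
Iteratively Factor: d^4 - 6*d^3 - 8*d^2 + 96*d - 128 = (d + 4)*(d^3 - 10*d^2 + 32*d - 32) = (d - 4)*(d + 4)*(d^2 - 6*d + 8) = (d - 4)*(d - 2)*(d + 4)*(d - 4)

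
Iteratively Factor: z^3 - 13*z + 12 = (z + 4)*(z^2 - 4*z + 3) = (z - 3)*(z + 4)*(z - 1)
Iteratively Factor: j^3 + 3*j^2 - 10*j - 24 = (j + 2)*(j^2 + j - 12) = (j - 3)*(j + 2)*(j + 4)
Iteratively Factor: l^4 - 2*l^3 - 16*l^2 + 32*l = (l + 4)*(l^3 - 6*l^2 + 8*l) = (l - 2)*(l + 4)*(l^2 - 4*l) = l*(l - 2)*(l + 4)*(l - 4)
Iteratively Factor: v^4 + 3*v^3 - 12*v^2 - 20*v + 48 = (v - 2)*(v^3 + 5*v^2 - 2*v - 24) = (v - 2)*(v + 4)*(v^2 + v - 6) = (v - 2)*(v + 3)*(v + 4)*(v - 2)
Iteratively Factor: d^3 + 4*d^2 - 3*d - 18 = (d + 3)*(d^2 + d - 6) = (d + 3)^2*(d - 2)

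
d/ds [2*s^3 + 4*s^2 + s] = 6*s^2 + 8*s + 1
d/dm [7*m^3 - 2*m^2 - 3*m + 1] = 21*m^2 - 4*m - 3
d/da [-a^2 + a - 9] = 1 - 2*a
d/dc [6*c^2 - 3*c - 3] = 12*c - 3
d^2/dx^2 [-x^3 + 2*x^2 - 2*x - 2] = 4 - 6*x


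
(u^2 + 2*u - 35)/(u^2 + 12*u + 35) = (u - 5)/(u + 5)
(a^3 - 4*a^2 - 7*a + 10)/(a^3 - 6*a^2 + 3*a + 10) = (a^2 + a - 2)/(a^2 - a - 2)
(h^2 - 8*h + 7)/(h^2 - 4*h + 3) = (h - 7)/(h - 3)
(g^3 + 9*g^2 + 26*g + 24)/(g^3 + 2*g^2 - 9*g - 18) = (g + 4)/(g - 3)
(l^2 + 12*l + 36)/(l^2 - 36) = (l + 6)/(l - 6)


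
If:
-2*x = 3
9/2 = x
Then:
No Solution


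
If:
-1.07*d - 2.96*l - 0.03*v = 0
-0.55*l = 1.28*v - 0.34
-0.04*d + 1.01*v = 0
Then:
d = -2.29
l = 0.83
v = -0.09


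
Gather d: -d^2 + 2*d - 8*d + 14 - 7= -d^2 - 6*d + 7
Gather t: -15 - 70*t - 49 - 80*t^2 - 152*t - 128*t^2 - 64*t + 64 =-208*t^2 - 286*t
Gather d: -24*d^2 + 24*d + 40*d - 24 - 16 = -24*d^2 + 64*d - 40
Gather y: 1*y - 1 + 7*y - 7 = 8*y - 8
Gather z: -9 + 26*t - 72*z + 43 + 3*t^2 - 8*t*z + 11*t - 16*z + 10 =3*t^2 + 37*t + z*(-8*t - 88) + 44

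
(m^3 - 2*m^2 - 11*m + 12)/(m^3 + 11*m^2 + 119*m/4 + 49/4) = 4*(m^3 - 2*m^2 - 11*m + 12)/(4*m^3 + 44*m^2 + 119*m + 49)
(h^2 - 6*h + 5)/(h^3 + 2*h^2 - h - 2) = (h - 5)/(h^2 + 3*h + 2)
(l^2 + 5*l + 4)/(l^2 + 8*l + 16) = (l + 1)/(l + 4)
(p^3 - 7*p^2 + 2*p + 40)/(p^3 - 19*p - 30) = (p - 4)/(p + 3)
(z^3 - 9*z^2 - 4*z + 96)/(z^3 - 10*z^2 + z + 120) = (z - 4)/(z - 5)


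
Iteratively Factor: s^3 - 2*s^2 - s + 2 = (s - 1)*(s^2 - s - 2) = (s - 2)*(s - 1)*(s + 1)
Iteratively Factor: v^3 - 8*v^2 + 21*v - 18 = (v - 3)*(v^2 - 5*v + 6) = (v - 3)*(v - 2)*(v - 3)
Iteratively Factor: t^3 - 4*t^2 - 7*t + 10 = (t - 5)*(t^2 + t - 2) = (t - 5)*(t + 2)*(t - 1)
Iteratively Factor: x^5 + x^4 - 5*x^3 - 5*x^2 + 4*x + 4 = (x + 1)*(x^4 - 5*x^2 + 4) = (x - 1)*(x + 1)*(x^3 + x^2 - 4*x - 4) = (x - 1)*(x + 1)^2*(x^2 - 4) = (x - 1)*(x + 1)^2*(x + 2)*(x - 2)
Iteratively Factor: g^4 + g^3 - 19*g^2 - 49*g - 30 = (g + 1)*(g^3 - 19*g - 30) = (g + 1)*(g + 2)*(g^2 - 2*g - 15) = (g - 5)*(g + 1)*(g + 2)*(g + 3)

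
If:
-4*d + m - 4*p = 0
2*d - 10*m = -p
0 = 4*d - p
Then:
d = 0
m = 0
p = 0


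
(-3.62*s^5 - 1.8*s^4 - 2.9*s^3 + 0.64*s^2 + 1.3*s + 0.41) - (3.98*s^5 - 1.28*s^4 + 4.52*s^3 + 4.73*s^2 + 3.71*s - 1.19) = -7.6*s^5 - 0.52*s^4 - 7.42*s^3 - 4.09*s^2 - 2.41*s + 1.6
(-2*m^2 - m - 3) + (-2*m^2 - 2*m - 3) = -4*m^2 - 3*m - 6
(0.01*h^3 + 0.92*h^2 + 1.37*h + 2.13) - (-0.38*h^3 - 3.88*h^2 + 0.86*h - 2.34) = 0.39*h^3 + 4.8*h^2 + 0.51*h + 4.47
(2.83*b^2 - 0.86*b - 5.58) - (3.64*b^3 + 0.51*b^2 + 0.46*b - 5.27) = -3.64*b^3 + 2.32*b^2 - 1.32*b - 0.31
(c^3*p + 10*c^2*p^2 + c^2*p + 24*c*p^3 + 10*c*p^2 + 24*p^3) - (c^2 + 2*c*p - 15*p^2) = c^3*p + 10*c^2*p^2 + c^2*p - c^2 + 24*c*p^3 + 10*c*p^2 - 2*c*p + 24*p^3 + 15*p^2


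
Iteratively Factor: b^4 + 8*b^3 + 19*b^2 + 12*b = (b)*(b^3 + 8*b^2 + 19*b + 12) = b*(b + 3)*(b^2 + 5*b + 4) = b*(b + 1)*(b + 3)*(b + 4)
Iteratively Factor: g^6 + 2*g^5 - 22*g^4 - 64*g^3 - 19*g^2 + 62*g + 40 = (g + 4)*(g^5 - 2*g^4 - 14*g^3 - 8*g^2 + 13*g + 10) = (g - 1)*(g + 4)*(g^4 - g^3 - 15*g^2 - 23*g - 10) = (g - 5)*(g - 1)*(g + 4)*(g^3 + 4*g^2 + 5*g + 2) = (g - 5)*(g - 1)*(g + 2)*(g + 4)*(g^2 + 2*g + 1) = (g - 5)*(g - 1)*(g + 1)*(g + 2)*(g + 4)*(g + 1)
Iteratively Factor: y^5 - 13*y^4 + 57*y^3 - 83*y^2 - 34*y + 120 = (y - 3)*(y^4 - 10*y^3 + 27*y^2 - 2*y - 40) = (y - 4)*(y - 3)*(y^3 - 6*y^2 + 3*y + 10) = (y - 4)*(y - 3)*(y + 1)*(y^2 - 7*y + 10) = (y - 5)*(y - 4)*(y - 3)*(y + 1)*(y - 2)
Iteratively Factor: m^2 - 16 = (m - 4)*(m + 4)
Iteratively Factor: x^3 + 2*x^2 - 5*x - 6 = (x + 1)*(x^2 + x - 6) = (x + 1)*(x + 3)*(x - 2)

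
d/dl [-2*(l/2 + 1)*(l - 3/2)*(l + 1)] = -3*l^2 - 3*l + 5/2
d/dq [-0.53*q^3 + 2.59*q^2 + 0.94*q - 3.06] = -1.59*q^2 + 5.18*q + 0.94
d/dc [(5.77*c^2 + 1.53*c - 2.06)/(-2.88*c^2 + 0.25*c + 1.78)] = (5.8489*c^2 + 8.6756*c + 3.2384)/(8.2944*c^4 - 1.44*c^3 - 10.1903*c^2 + 0.89*c + 3.1684)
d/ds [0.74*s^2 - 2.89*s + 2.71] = 1.48*s - 2.89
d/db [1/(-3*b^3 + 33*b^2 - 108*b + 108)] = (b^2 - 22*b/3 + 12)/(b^3 - 11*b^2 + 36*b - 36)^2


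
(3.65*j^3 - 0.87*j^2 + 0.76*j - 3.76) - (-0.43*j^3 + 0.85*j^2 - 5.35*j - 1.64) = 4.08*j^3 - 1.72*j^2 + 6.11*j - 2.12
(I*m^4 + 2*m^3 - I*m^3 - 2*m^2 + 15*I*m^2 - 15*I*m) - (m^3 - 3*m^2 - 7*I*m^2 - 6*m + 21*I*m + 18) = I*m^4 + m^3 - I*m^3 + m^2 + 22*I*m^2 + 6*m - 36*I*m - 18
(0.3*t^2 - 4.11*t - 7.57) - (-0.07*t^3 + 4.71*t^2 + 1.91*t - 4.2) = 0.07*t^3 - 4.41*t^2 - 6.02*t - 3.37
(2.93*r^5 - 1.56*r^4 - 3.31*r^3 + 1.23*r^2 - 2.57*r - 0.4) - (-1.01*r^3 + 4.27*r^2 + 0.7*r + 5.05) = 2.93*r^5 - 1.56*r^4 - 2.3*r^3 - 3.04*r^2 - 3.27*r - 5.45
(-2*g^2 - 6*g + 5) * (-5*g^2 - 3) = 10*g^4 + 30*g^3 - 19*g^2 + 18*g - 15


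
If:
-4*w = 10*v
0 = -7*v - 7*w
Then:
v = 0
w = 0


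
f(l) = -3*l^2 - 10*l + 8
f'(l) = -6*l - 10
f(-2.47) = 14.40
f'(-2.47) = 4.82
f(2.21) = -28.75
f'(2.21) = -23.26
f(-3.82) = 2.42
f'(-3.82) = 12.92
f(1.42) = -12.25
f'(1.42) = -18.52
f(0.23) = 5.54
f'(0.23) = -11.38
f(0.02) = 7.80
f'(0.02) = -10.12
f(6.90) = -203.83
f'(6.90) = -51.40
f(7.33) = -226.49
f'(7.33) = -53.98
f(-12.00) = -304.00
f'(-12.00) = 62.00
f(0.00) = 8.00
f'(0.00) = -10.00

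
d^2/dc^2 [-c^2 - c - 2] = -2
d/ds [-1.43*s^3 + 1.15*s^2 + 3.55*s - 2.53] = -4.29*s^2 + 2.3*s + 3.55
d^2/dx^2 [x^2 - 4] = 2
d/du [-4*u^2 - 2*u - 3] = -8*u - 2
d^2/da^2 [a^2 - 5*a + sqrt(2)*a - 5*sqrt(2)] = 2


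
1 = 1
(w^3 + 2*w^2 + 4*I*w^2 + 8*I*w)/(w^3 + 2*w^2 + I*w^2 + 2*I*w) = (w + 4*I)/(w + I)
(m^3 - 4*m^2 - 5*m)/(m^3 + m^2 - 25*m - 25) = m/(m + 5)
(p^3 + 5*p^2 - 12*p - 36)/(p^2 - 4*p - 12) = (p^2 + 3*p - 18)/(p - 6)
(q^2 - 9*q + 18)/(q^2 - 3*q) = (q - 6)/q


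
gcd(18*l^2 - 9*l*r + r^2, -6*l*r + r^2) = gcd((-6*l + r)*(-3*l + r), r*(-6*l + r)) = -6*l + r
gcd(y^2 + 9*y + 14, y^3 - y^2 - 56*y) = y + 7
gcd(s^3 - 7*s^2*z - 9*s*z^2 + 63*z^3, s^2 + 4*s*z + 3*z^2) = s + 3*z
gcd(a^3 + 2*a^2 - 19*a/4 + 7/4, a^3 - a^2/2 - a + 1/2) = a^2 - 3*a/2 + 1/2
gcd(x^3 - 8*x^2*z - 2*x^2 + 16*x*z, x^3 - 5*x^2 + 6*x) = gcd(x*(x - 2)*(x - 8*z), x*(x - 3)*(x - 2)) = x^2 - 2*x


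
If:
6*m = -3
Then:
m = -1/2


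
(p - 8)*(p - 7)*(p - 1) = p^3 - 16*p^2 + 71*p - 56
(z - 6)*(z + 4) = z^2 - 2*z - 24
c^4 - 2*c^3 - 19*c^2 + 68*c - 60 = (c - 3)*(c - 2)^2*(c + 5)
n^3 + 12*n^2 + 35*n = n*(n + 5)*(n + 7)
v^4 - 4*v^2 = v^2*(v - 2)*(v + 2)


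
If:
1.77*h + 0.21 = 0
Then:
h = -0.12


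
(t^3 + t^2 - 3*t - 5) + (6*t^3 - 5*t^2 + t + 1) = 7*t^3 - 4*t^2 - 2*t - 4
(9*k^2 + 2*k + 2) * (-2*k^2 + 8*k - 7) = -18*k^4 + 68*k^3 - 51*k^2 + 2*k - 14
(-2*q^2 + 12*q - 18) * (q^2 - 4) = -2*q^4 + 12*q^3 - 10*q^2 - 48*q + 72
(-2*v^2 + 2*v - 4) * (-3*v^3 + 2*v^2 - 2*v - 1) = 6*v^5 - 10*v^4 + 20*v^3 - 10*v^2 + 6*v + 4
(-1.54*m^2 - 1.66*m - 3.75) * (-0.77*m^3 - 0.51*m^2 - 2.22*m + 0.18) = 1.1858*m^5 + 2.0636*m^4 + 7.1529*m^3 + 5.3205*m^2 + 8.0262*m - 0.675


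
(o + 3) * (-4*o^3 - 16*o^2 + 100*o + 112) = -4*o^4 - 28*o^3 + 52*o^2 + 412*o + 336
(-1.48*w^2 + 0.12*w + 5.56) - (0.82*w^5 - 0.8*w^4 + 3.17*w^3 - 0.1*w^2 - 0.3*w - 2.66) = -0.82*w^5 + 0.8*w^4 - 3.17*w^3 - 1.38*w^2 + 0.42*w + 8.22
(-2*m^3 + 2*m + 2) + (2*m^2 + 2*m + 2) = -2*m^3 + 2*m^2 + 4*m + 4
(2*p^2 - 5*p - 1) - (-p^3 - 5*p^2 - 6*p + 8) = p^3 + 7*p^2 + p - 9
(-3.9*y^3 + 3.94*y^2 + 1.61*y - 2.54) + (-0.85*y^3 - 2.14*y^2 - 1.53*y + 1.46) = -4.75*y^3 + 1.8*y^2 + 0.0800000000000001*y - 1.08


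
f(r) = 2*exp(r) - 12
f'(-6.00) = 0.00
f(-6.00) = -12.00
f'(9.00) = 16206.17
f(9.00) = 16194.17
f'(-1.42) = 0.48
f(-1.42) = -11.52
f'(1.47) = 8.70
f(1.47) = -3.30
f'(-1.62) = 0.40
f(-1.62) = -11.60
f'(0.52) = 3.36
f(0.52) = -8.64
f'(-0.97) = 0.76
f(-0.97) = -11.24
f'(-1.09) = 0.67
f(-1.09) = -11.33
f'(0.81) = 4.50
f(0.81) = -7.50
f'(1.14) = 6.25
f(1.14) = -5.75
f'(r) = 2*exp(r)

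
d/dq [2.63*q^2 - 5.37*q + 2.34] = 5.26*q - 5.37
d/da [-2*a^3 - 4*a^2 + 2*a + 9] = -6*a^2 - 8*a + 2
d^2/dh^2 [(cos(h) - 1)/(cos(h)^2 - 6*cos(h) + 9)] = (-7*cos(h)/4 - 4*cos(2*h) - cos(3*h)/4 + 2)/(cos(h) - 3)^4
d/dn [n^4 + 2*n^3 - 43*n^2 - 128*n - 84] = 4*n^3 + 6*n^2 - 86*n - 128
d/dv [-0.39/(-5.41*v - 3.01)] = -2.1099/(5.41*v + 3.01)^2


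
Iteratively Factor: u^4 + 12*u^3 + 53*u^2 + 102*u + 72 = (u + 4)*(u^3 + 8*u^2 + 21*u + 18) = (u + 2)*(u + 4)*(u^2 + 6*u + 9) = (u + 2)*(u + 3)*(u + 4)*(u + 3)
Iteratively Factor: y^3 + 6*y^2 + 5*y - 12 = (y + 3)*(y^2 + 3*y - 4) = (y - 1)*(y + 3)*(y + 4)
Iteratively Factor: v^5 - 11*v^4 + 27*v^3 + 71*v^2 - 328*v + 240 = (v - 4)*(v^4 - 7*v^3 - v^2 + 67*v - 60) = (v - 5)*(v - 4)*(v^3 - 2*v^2 - 11*v + 12) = (v - 5)*(v - 4)^2*(v^2 + 2*v - 3) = (v - 5)*(v - 4)^2*(v - 1)*(v + 3)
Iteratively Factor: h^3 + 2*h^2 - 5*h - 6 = (h - 2)*(h^2 + 4*h + 3) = (h - 2)*(h + 3)*(h + 1)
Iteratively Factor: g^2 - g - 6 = (g - 3)*(g + 2)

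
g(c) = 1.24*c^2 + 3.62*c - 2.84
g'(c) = 2.48*c + 3.62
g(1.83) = 7.94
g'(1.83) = 8.16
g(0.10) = -2.47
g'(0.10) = 3.87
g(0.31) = -1.60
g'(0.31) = 4.39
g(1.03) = 2.20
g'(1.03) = 6.17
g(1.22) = 3.42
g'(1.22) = 6.65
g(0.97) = 1.84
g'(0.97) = 6.03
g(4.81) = 43.26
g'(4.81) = 15.55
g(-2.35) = -4.50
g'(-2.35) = -2.21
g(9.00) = 130.18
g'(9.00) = 25.94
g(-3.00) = -2.54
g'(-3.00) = -3.82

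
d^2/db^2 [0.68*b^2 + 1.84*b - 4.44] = 1.36000000000000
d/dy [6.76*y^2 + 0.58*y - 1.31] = 13.52*y + 0.58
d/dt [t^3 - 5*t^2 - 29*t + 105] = 3*t^2 - 10*t - 29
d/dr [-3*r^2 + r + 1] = 1 - 6*r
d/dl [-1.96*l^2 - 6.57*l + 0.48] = -3.92*l - 6.57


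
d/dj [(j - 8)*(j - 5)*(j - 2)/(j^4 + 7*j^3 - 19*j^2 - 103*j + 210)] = (-j^4 + 26*j^3 - 4*j^2 - 930*j + 1405)/(j^6 + 18*j^5 + 79*j^4 - 228*j^3 - 1889*j^2 + 210*j + 11025)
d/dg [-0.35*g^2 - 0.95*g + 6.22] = -0.7*g - 0.95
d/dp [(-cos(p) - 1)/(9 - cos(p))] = 10*sin(p)/(cos(p) - 9)^2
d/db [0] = 0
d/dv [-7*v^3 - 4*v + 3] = -21*v^2 - 4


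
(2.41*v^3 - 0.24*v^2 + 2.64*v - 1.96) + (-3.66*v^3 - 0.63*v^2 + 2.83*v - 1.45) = -1.25*v^3 - 0.87*v^2 + 5.47*v - 3.41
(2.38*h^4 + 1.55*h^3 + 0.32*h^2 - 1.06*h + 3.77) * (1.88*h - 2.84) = 4.4744*h^5 - 3.8452*h^4 - 3.8004*h^3 - 2.9016*h^2 + 10.098*h - 10.7068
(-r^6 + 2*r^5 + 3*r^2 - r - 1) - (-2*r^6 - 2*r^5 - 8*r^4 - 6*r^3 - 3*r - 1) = r^6 + 4*r^5 + 8*r^4 + 6*r^3 + 3*r^2 + 2*r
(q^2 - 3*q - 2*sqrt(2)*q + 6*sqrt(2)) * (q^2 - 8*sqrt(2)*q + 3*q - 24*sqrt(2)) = q^4 - 10*sqrt(2)*q^3 + 23*q^2 + 90*sqrt(2)*q - 288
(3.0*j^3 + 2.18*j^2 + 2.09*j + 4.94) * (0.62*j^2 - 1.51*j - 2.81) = 1.86*j^5 - 3.1784*j^4 - 10.426*j^3 - 6.2189*j^2 - 13.3323*j - 13.8814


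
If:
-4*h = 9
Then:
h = -9/4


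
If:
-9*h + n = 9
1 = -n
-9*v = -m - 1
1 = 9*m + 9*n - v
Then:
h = -10/9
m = 91/80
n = -1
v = 19/80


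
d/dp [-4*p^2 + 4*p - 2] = 4 - 8*p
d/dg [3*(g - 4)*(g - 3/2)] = 6*g - 33/2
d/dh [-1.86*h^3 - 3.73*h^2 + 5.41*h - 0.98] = -5.58*h^2 - 7.46*h + 5.41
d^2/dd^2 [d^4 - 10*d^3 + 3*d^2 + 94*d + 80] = 12*d^2 - 60*d + 6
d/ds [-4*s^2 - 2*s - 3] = -8*s - 2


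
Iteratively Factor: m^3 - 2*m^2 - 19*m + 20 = (m - 1)*(m^2 - m - 20) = (m - 5)*(m - 1)*(m + 4)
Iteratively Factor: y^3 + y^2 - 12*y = (y + 4)*(y^2 - 3*y) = y*(y + 4)*(y - 3)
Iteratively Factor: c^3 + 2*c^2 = (c + 2)*(c^2) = c*(c + 2)*(c)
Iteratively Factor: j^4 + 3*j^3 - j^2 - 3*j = (j - 1)*(j^3 + 4*j^2 + 3*j) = (j - 1)*(j + 1)*(j^2 + 3*j) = (j - 1)*(j + 1)*(j + 3)*(j)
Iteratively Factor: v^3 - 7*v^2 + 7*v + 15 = (v + 1)*(v^2 - 8*v + 15) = (v - 3)*(v + 1)*(v - 5)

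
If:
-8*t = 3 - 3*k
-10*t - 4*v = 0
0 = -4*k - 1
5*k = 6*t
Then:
No Solution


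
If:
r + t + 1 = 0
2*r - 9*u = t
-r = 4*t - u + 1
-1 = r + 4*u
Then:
No Solution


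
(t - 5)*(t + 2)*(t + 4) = t^3 + t^2 - 22*t - 40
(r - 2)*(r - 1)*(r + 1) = r^3 - 2*r^2 - r + 2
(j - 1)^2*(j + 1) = j^3 - j^2 - j + 1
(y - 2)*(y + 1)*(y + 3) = y^3 + 2*y^2 - 5*y - 6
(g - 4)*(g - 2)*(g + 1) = g^3 - 5*g^2 + 2*g + 8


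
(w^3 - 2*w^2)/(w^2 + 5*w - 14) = w^2/(w + 7)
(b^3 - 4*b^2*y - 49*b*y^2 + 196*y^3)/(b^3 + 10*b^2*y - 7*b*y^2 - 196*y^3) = (b - 7*y)/(b + 7*y)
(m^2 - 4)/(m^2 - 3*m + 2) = (m + 2)/(m - 1)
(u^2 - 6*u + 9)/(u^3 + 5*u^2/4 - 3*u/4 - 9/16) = 16*(u^2 - 6*u + 9)/(16*u^3 + 20*u^2 - 12*u - 9)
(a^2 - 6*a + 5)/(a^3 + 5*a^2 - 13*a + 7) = (a - 5)/(a^2 + 6*a - 7)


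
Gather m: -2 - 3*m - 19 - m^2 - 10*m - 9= -m^2 - 13*m - 30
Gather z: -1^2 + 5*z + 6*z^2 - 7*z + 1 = 6*z^2 - 2*z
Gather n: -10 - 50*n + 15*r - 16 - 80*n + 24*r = -130*n + 39*r - 26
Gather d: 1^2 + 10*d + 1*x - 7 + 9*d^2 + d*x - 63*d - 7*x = 9*d^2 + d*(x - 53) - 6*x - 6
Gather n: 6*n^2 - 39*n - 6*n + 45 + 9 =6*n^2 - 45*n + 54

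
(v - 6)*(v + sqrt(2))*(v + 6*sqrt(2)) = v^3 - 6*v^2 + 7*sqrt(2)*v^2 - 42*sqrt(2)*v + 12*v - 72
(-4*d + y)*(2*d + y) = -8*d^2 - 2*d*y + y^2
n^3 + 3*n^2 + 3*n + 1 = (n + 1)^3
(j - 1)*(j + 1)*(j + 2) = j^3 + 2*j^2 - j - 2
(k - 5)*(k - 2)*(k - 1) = k^3 - 8*k^2 + 17*k - 10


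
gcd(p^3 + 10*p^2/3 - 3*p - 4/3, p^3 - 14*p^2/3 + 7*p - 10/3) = p - 1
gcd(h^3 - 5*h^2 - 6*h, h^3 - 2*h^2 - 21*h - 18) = h^2 - 5*h - 6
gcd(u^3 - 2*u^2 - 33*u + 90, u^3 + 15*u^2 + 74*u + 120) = u + 6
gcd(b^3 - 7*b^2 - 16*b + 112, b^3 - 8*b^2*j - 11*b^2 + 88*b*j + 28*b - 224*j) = b^2 - 11*b + 28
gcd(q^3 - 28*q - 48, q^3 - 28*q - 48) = q^3 - 28*q - 48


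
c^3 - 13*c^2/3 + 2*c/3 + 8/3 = (c - 4)*(c - 1)*(c + 2/3)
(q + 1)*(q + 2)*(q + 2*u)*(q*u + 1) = q^4*u + 2*q^3*u^2 + 3*q^3*u + q^3 + 6*q^2*u^2 + 4*q^2*u + 3*q^2 + 4*q*u^2 + 6*q*u + 2*q + 4*u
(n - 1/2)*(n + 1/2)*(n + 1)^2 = n^4 + 2*n^3 + 3*n^2/4 - n/2 - 1/4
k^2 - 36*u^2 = (k - 6*u)*(k + 6*u)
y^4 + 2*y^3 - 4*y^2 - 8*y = y*(y - 2)*(y + 2)^2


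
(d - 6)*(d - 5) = d^2 - 11*d + 30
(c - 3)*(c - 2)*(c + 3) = c^3 - 2*c^2 - 9*c + 18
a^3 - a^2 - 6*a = a*(a - 3)*(a + 2)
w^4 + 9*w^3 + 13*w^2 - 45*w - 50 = (w - 2)*(w + 1)*(w + 5)^2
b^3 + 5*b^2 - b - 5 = (b - 1)*(b + 1)*(b + 5)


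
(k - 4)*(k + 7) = k^2 + 3*k - 28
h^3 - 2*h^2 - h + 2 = (h - 2)*(h - 1)*(h + 1)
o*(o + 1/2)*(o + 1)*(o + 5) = o^4 + 13*o^3/2 + 8*o^2 + 5*o/2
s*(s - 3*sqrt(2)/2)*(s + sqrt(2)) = s^3 - sqrt(2)*s^2/2 - 3*s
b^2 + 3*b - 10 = (b - 2)*(b + 5)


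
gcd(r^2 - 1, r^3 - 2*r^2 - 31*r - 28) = r + 1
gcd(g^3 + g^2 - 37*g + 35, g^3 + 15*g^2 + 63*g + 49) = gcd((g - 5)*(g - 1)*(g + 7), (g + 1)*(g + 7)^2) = g + 7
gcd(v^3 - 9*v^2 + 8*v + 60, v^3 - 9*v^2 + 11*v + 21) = 1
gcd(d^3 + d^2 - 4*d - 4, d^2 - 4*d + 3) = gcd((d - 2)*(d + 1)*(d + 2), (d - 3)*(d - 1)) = 1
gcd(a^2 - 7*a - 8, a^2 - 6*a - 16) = a - 8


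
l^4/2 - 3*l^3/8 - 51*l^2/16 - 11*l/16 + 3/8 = (l/2 + 1)*(l - 3)*(l - 1/4)*(l + 1/2)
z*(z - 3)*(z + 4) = z^3 + z^2 - 12*z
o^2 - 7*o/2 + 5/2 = (o - 5/2)*(o - 1)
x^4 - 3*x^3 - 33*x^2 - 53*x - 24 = (x - 8)*(x + 1)^2*(x + 3)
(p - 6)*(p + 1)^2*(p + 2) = p^4 - 2*p^3 - 19*p^2 - 28*p - 12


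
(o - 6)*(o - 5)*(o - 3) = o^3 - 14*o^2 + 63*o - 90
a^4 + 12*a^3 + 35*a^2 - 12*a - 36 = (a - 1)*(a + 1)*(a + 6)^2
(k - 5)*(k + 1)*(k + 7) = k^3 + 3*k^2 - 33*k - 35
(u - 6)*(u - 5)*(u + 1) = u^3 - 10*u^2 + 19*u + 30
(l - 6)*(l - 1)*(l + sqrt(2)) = l^3 - 7*l^2 + sqrt(2)*l^2 - 7*sqrt(2)*l + 6*l + 6*sqrt(2)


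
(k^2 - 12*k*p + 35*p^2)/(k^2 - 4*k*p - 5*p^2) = (k - 7*p)/(k + p)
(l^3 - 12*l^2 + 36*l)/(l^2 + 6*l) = (l^2 - 12*l + 36)/(l + 6)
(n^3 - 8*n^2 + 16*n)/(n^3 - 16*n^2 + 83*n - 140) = n*(n - 4)/(n^2 - 12*n + 35)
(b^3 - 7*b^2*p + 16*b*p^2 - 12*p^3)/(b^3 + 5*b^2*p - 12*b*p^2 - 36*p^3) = (b^2 - 4*b*p + 4*p^2)/(b^2 + 8*b*p + 12*p^2)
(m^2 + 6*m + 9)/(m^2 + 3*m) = (m + 3)/m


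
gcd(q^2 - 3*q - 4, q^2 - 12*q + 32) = q - 4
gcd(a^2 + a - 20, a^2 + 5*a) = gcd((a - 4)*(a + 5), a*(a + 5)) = a + 5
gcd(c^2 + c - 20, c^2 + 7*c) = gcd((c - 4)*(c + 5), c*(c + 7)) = 1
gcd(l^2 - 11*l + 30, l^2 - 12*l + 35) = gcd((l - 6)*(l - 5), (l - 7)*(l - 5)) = l - 5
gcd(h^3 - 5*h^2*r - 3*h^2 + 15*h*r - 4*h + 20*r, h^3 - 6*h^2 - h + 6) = h + 1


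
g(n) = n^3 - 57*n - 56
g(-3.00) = 88.00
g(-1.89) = 44.98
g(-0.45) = -30.44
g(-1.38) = 20.03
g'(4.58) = 5.93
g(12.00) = 988.00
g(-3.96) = 107.62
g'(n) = 3*n^2 - 57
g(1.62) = -144.09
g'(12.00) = 375.00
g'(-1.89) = -46.28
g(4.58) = -220.99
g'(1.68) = -48.53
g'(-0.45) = -56.39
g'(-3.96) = -9.96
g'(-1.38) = -51.29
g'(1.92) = -45.94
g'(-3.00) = -30.00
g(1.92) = -158.36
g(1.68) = -147.02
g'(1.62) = -49.13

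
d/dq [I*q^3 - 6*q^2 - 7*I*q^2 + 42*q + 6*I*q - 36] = 3*I*q^2 - 12*q - 14*I*q + 42 + 6*I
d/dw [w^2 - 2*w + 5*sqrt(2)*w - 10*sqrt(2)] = 2*w - 2 + 5*sqrt(2)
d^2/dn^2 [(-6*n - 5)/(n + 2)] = 14/(n + 2)^3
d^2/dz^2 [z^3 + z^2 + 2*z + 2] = 6*z + 2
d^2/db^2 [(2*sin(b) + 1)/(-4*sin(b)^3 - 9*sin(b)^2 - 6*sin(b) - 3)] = 2*(64*sin(b)^7 + 180*sin(b)^6 + 87*sin(b)^5 - 336*sin(b)^4 - 537*sin(b)^3 - 225*sin(b)^2 + 36*sin(b) + 27)/(4*sin(b)^3 + 9*sin(b)^2 + 6*sin(b) + 3)^3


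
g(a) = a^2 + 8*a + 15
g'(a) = 2*a + 8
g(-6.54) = 5.45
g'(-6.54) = -5.08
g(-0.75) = 9.56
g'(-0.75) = 6.50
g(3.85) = 60.62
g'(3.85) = 15.70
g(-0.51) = 11.18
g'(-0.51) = 6.98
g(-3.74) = -0.93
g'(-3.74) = 0.52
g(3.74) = 58.91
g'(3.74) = 15.48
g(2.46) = 40.73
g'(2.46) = 12.92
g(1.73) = 31.83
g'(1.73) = 11.46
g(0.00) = 15.00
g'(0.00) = 8.00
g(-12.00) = 63.00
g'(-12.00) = -16.00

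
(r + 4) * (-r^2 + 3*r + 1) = -r^3 - r^2 + 13*r + 4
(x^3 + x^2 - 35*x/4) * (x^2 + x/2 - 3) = x^5 + 3*x^4/2 - 45*x^3/4 - 59*x^2/8 + 105*x/4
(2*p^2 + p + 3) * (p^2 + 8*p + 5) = 2*p^4 + 17*p^3 + 21*p^2 + 29*p + 15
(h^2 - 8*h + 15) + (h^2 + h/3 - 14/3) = 2*h^2 - 23*h/3 + 31/3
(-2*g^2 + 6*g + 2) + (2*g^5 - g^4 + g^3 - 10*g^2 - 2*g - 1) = 2*g^5 - g^4 + g^3 - 12*g^2 + 4*g + 1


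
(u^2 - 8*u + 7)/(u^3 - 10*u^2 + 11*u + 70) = (u - 1)/(u^2 - 3*u - 10)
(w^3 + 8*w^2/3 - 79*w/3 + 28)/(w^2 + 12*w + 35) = (w^2 - 13*w/3 + 4)/(w + 5)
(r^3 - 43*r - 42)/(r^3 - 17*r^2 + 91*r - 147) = (r^2 + 7*r + 6)/(r^2 - 10*r + 21)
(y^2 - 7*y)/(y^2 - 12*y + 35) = y/(y - 5)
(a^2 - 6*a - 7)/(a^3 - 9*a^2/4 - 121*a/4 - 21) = 4*(a + 1)/(4*a^2 + 19*a + 12)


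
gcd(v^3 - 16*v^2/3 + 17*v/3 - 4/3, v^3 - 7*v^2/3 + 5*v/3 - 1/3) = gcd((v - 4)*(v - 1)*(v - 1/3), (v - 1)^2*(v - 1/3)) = v^2 - 4*v/3 + 1/3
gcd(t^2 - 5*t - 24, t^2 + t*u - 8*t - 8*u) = t - 8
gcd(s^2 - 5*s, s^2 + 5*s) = s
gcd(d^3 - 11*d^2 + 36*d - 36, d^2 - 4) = d - 2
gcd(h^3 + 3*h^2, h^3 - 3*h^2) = h^2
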